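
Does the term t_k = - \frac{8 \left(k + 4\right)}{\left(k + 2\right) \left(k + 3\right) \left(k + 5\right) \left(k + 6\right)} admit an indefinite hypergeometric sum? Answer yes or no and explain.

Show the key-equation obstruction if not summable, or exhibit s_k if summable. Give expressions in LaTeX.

Yes. s_k = \frac{2 k \left(- k - 7\right)}{5 \left(k^{2} + 7 k + 10\right)}.

r(k) = (k + 2)*(k + 5)**2/((k + 4)**2*(k + 7)) after simplifying.
Normal form (A,B,C) = (k + 2, k + 7, k**2 + 8*k + 16).
Key eq: (k + 2)·f(k+1) = (k + 6)·f(k) + (k**2 + 8*k + 16).
From deg A=1, deg B=1, deg C=2: d=4.
Coefficient equations give f(k) = k*(k + 3)*(k + 4)*(k + 7)/20.
Get s_k = R·t_k = 2*k*(-k - 7)/(5*(k**2 + 7*k + 10)) with R(k) = B(k−1)f(k)/C(k) = k*(k + 3)*(k + 6)*(k + 7)/(20*(k + 4)).
Check: Δs_k = 8*(-k - 4)/(k**4 + 16*k**3 + 91*k**2 + 216*k + 180). ✓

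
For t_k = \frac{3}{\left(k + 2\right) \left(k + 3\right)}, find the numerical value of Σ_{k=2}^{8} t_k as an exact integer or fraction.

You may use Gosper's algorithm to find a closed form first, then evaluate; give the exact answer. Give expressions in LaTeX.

The ratio is (k + 2)/(k + 4).
Factor: A=k + 2; B=k + 4; C=1.
Key eq: (k + 2)·f(k+1) = (k + 3)·f(k) + (1).
From deg A=1, deg B=1, deg C=0: d=1.
Match coefficients ⇒ f(k) = k/2.
Get s_k = R·t_k = 3*k/(2*(k + 2)) with R(k) = B(k−1)f(k)/C(k) = k*(k + 3)/2.
Verify: 3/(k**2 + 5*k + 6) matches t_k.
Evaluate s at k=9 and k=2: 27/22 and 3/4; difference 21/44.

Σ = 21/44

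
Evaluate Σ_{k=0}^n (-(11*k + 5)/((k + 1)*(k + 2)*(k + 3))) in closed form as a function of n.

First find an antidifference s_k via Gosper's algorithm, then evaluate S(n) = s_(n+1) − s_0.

Ratio r(k) = (k + 1)*(11*k + 16)/((k + 4)*(11*k + 5)).
So A=k + 1 and B=k + 4, with C=k + 5/11.
Need (k + 1)·f(k+1) − (k + 3)·f(k) = k + 5/11.
Bound: deg f ≤ 2.
Solving with deg f ≤ 2: f(k) = k*(4*k + 1)/11.
Get s_k = R·t_k = k*(-4*k - 1)/((k + 1)*(k + 2)) with R(k) = B(k−1)f(k)/C(k) = k*(k + 3)*(4*k + 1)/(11*k + 5).
s_(k+1) − s_k = (-11*k - 5)/(k**3 + 6*k**2 + 11*k + 6) = t_k.
Telescope: S(n) = s_(n+1) − s_(0) = (-4*n**2 - 9*n - 5)/(n**2 + 5*n + 6) − (0) = (-4*n**2 - 9*n - 5)/(n**2 + 5*n + 6).

S(n) = (-4*n**2 - 9*n - 5)/(n**2 + 5*n + 6)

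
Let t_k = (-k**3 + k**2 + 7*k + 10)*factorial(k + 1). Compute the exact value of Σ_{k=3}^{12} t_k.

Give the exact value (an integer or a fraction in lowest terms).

r(k) = (k + 2)*(7*k - (k + 1)**3 + (k + 1)**2 + 17)/(-k**3 + k**2 + 7*k + 10) after simplifying.
Factor: A=k + 2; B=1; C=k**3 - k**2 - 7*k - 10.
Set up (k + 2)·f(k+1) − (1)·f(k) − (k**3 - k**2 - 7*k - 10) = 0.
Degrees (1,0,3) ⇒ d ≤ 2.
Match coefficients ⇒ f(k) = k**2 - 4*k - 4.
So s_k = (B(k−1)f/C)·t_k = ((k**2 - 4*k - 4)/(k**3 - k**2 - 7*k - 10))·t_k = (-k**2 + 4*k + 4)*factorial(k + 1).
Verify: (-k**3 + k**2 + 7*k + 10)*factorial(k + 1) matches t_k.
Evaluate s at k=13 and k=3: -9851146905600 and 168; difference -9851146905768.

Σ = -9851146905768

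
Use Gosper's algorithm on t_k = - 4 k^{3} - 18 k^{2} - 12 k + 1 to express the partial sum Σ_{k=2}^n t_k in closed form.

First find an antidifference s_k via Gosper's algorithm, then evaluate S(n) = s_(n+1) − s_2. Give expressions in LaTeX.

Step 1: r(k) = (4*k**3 + 30*k**2 + 60*k + 33)/(4*k**3 + 18*k**2 + 12*k - 1).
Factor: A=1; B=1; C=k**3 + 9*k**2/2 + 3*k - 1/4.
Set up (1)·f(k+1) − (1)·f(k) − (k**3 + 9*k**2/2 + 3*k - 1/4) = 0.
Bound: deg f ≤ 4.
Solving with deg f ≤ 4: f(k) = k*(k**3 + 4*k**2 - 2*k - 4)/4.
Then R = B(k−1)f/C = k*(k**3 + 4*k**2 - 2*k - 4)/(4*k**3 + 18*k**2 + 12*k - 1), so s_k = R(k)·t_k = k*(-k**3 - 4*k**2 + 2*k + 4).
Check: Δs_k = -4*k**3 - 18*k**2 - 12*k + 1. ✓
Telescope: S(n) = s_(n+1) − s_(2) = -n**4 - 8*n**3 - 16*n**2 - 8*n + 1 − (-32) = -n**4 - 8*n**3 - 16*n**2 - 8*n + 33.

S(n) = - n^{4} - 8 n^{3} - 16 n^{2} - 8 n + 33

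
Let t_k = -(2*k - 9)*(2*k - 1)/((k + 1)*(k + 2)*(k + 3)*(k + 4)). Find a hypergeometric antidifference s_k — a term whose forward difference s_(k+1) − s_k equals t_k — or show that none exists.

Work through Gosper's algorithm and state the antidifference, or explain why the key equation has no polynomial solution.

The ratio is (4*k**3 - 8*k**2 - 19*k - 7)/(4*k**3 - 91*k + 45).
Factor: A=k + 1; B=k + 5; C=k**2 - 5*k + 9/4.
Solve (k + 1)·f(k+1) − (k + 4)·f(k) = k**2 - 5*k + 9/4.
deg f ≤ 3 (via 1,1,2).
Match coefficients ⇒ f(k) = k*(k**2 - 2*k + 19)/8.
Get s_k = R·t_k = k*(-k**2 + 2*k - 19)/(2*(k**3 + 6*k**2 + 11*k + 6)) with R(k) = B(k−1)f(k)/C(k) = k*(k + 4)*(k**2 - 2*k + 19)/(2*(2*k - 9)*(2*k - 1)).
s_(k+1) − s_k = (-4*k**2 + 20*k - 9)/(k**4 + 10*k**3 + 35*k**2 + 50*k + 24) = t_k.

s_k = k*(-k**2 + 2*k - 19)/(2*(k**3 + 6*k**2 + 11*k + 6))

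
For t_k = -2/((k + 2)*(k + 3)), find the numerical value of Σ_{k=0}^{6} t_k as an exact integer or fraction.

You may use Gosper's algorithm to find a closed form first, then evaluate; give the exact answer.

The ratio is (k + 2)/(k + 4).
A = k + 2, B = k + 4, C = 1.
Key eq: (k + 2)·f(k+1) = (k + 3)·f(k) + (1).
d = 1 from the (1,1,0) case.
Solving with deg f ≤ 1: f(k) = k/2.
Certificate R = B(k−1)f/C = k*(k + 3)/2 gives s_k = -k/(k + 2).
Check: Δs_k = -2/(k**2 + 5*k + 6). ✓
Σ_(k=0)^(6) t_k = s_(7) − s_(0) = -7/9 − (0) = -7/9.

Σ = -7/9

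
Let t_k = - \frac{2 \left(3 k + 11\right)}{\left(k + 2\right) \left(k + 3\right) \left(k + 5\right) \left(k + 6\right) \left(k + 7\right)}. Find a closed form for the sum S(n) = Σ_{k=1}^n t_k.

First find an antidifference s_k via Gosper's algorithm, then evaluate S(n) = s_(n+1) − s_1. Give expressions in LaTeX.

S(n) = \frac{n \left(- n^{2} - 16 n - 81\right)}{63 \left(n^{3} + 16 n^{2} + 81 n + 126\right)}

t_(k+1)/t_k = (k + 2)*(k + 5)*(3*k + 14)/((k + 4)*(k + 8)*(3*k + 11)).
Gosper form: A/B · C(k+1)/C(k) with A=k + 2, B=k + 8, C=k**2 + 23*k/3 + 44/3.
Set up (k + 2)·f(k+1) − (k + 7)·f(k) − (k**2 + 23*k/3 + 44/3) = 0.
Bound: deg f ≤ 5.
Solving with deg f ≤ 5: f(k) = k*(k + 3)*(k + 4)*(k**2 + 13*k + 52)/180.
R(k) = B(k−1)·f(k)/C(k) = k*(k + 3)*(k + 7)*(k**2 + 13*k + 52)/(60*(3*k + 11)); s_k = R·t_k = k*(-k**2 - 13*k - 52)/(30*(k**3 + 13*k**2 + 52*k + 60)).
Verify: 2*(-3*k - 11)/(k**5 + 23*k**4 + 203*k**3 + 853*k**2 + 1692*k + 1260) matches t_k.
s_(n+1) = (-n**3 - 16*n**2 - 81*n - 66)/(30*(n**3 + 16*n**2 + 81*n + 126)) and s_(1) = -11/630, so S(n) = n*(-n**2 - 16*n - 81)/(63*(n**3 + 16*n**2 + 81*n + 126)).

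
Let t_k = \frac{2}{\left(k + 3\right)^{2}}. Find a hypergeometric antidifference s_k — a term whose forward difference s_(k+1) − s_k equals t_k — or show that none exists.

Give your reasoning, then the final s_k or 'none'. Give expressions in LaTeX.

The ratio is (k + 3)**2/(k + 4)**2.
So A=k**2 + 6*k + 9 and B=k**2 + 8*k + 16, with C=1.
f must satisfy (k**2 + 6*k + 9)·f(k+1) − (k**2 + 6*k + 9)·f(k) = 1.
Bound: deg f ≤ 0.
Put f(k) = c0: A·f(k+1) − B(k−1)·f(k) − C = -1; need -1 = 0 — inconsistent ⇒ no f, not summable.

not Gosper-summable; s_k does not exist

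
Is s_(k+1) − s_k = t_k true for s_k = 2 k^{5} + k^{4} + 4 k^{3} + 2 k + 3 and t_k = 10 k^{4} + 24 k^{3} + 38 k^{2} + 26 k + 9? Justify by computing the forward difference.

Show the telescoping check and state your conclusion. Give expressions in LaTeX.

s_(k+1) = 2*k + 2*(k + 1)**5 + (k + 1)**4 + 4*(k + 1)**3 + 5
s_(k+1) − s_k = 10*k**4 + 24*k**3 + 38*k**2 + 26*k + 9
(s_(k+1) − s_k) − t_k = 0

Valid: the claim telescopes to t_k.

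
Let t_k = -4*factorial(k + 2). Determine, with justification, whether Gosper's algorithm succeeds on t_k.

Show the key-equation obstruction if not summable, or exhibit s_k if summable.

No — key equation has no polynomial f.

r(k) = k + 3 after simplifying.
So A=k + 3 and B=1, with C=1.
Set up (k + 3)·f(k+1) − (1)·f(k) − (1) = 0.
From deg A=1, deg B=0, deg C=0: d=-1.
deg f ≤ -1 is impossible — no certificate.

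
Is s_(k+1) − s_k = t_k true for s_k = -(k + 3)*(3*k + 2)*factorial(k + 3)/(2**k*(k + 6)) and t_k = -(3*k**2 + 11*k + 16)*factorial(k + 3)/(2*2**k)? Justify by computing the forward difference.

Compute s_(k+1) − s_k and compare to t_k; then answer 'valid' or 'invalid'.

Invalid: residual 3*(3*k**3 + 29*k**2 + 76*k + 92)*factorial(k + 3)/(2*2**k*(k + 6)*(k + 7)) ≠ 0.

s_(k+1) = -(k + 4)*(3*k + 5)*factorial(k + 4)/(2*2**k*(k + 7))
s_(k+1) − s_k = -(3*k**4 + 41*k**3 + 198*k**2 + 442*k + 396)*factorial(k + 3)/(2*2**k*(k + 6)*(k + 7))
(s_(k+1) − s_k) − t_k = 3*(3*k**3 + 29*k**2 + 76*k + 92)*factorial(k + 3)/(2*2**k*(k + 6)*(k + 7))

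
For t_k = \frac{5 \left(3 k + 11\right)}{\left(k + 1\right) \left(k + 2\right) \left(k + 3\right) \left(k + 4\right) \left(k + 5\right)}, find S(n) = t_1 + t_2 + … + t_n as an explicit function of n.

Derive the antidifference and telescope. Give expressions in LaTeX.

r(k) = (k + 1)*(3*k + 14)/((k + 6)*(3*k + 11)) after simplifying.
So A=k + 1 and B=k + 6, with C=k + 11/3.
Key eq: (k + 1)·f(k+1) = (k + 5)·f(k) + (k + 11/3).
Degrees (1,1,1) ⇒ d ≤ 4.
Coefficient equations give f(k) = k*(k + 3)*(k**2 + 7*k + 14)/24.
Then R = B(k−1)f/C = k*(k + 3)*(k + 5)*(k**2 + 7*k + 14)/(8*(3*k + 11)), so s_k = R(k)·t_k = 5*k*(k**2 + 7*k + 14)/(8*(k**3 + 7*k**2 + 14*k + 8)).
Verify: 5*(3*k + 11)/(k**5 + 15*k**4 + 85*k**3 + 225*k**2 + 274*k + 120) matches t_k.
s_(n+1) = 5*(n**3 + 10*n**2 + 31*n + 22)/(8*(n**3 + 10*n**2 + 31*n + 30)) and s_(1) = 11/24, so S(n) = n*(n**2 + 10*n + 31)/(6*(n**3 + 10*n**2 + 31*n + 30)).

S(n) = \frac{n \left(n^{2} + 10 n + 31\right)}{6 \left(n^{3} + 10 n^{2} + 31 n + 30\right)}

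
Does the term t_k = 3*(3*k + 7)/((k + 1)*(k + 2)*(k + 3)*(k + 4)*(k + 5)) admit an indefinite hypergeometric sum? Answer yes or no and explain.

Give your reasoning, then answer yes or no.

r(k) = (k + 1)*(3*k + 10)/((k + 6)*(3*k + 7)) after simplifying.
A = k + 1, B = k + 6, C = k + 7/3.
Need (k + 1)·f(k+1) − (k + 5)·f(k) = k + 7/3.
Degrees (1,1,1) ⇒ d ≤ 4.
A polynomial solution: f(k) = k*(k + 2)*(k**2 + 8*k + 19)/36.
Get s_k = R·t_k = k*(k**2 + 8*k + 19)/(4*(k**3 + 8*k**2 + 19*k + 12)) with R(k) = B(k−1)f(k)/C(k) = k*(k + 2)*(k + 5)*(k**2 + 8*k + 19)/(12*(3*k + 7)).
Verify: 3*(3*k + 7)/(k**5 + 15*k**4 + 85*k**3 + 225*k**2 + 274*k + 120) matches t_k.

Yes. s_k = k*(k**2 + 8*k + 19)/(4*(k**3 + 8*k**2 + 19*k + 12)).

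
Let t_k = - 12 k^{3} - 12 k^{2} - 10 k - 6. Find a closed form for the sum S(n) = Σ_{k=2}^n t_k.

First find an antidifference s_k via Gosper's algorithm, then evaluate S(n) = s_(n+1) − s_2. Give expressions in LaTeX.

S(n) = - 3 n^{4} - 10 n^{3} - 14 n^{2} - 13 n + 40

r(k) = (6*k**3 + 24*k**2 + 35*k + 20)/(6*k**3 + 6*k**2 + 5*k + 3) after simplifying.
Gosper form: A/B · C(k+1)/C(k) with A=1, B=1, C=k**3 + k**2 + 5*k/6 + 1/2.
Solve (1)·f(k+1) − (1)·f(k) = k**3 + k**2 + 5*k/6 + 1/2.
Degrees (0,0,3) ⇒ d ≤ 4.
Solving with deg f ≤ 4: f(k) = k*(3*k**3 - 2*k**2 + 2*k + 3)/12.
So s_k = (B(k−1)f/C)·t_k = (k*(3*k**3 - 2*k**2 + 2*k + 3)/(2*(6*k**3 + 6*k**2 + 5*k + 3)))·t_k = k*(-3*k**3 + 2*k**2 - 2*k - 3).
Check: Δs_k = -12*k**3 - 12*k**2 - 10*k - 6. ✓
s_(n+1) = -3*n**4 - 10*n**3 - 14*n**2 - 13*n - 6 and s_(2) = -46, so S(n) = -3*n**4 - 10*n**3 - 14*n**2 - 13*n + 40.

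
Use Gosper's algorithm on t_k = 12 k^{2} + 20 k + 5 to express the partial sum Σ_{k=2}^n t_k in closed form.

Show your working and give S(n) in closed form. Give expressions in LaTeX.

S(n) = 4 n^{3} + 16 n^{2} + 17 n - 37

Ratio r(k) = (12*k**2 + 44*k + 37)/(12*k**2 + 20*k + 5).
Gosper form: A/B · C(k+1)/C(k) with A=1, B=1, C=k**2 + 5*k/3 + 5/12.
Solve (1)·f(k+1) − (1)·f(k) = k**2 + 5*k/3 + 5/12.
deg f ≤ 3 (via 0,0,2).
Match coefficients ⇒ f(k) = k*(2*k - 1)*(2*k + 3)/12.
So s_k = (B(k−1)f/C)·t_k = (k*(2*k - 1)*(2*k + 3)/(12*k**2 + 20*k + 5))·t_k = k*(4*k**2 + 4*k - 3).
s_(k+1) − s_k = 12*k**2 + 20*k + 5 = t_k.
Telescope: S(n) = s_(n+1) − s_(2) = 4*n**3 + 16*n**2 + 17*n + 5 − (42) = 4*n**3 + 16*n**2 + 17*n - 37.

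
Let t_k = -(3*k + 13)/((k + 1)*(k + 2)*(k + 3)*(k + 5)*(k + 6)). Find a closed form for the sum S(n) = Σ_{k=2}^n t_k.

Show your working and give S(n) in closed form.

t_(k+1)/t_k = (k + 1)*(k + 5)*(3*k + 16)/((k + 4)*(k + 7)*(3*k + 13)).
So A=k + 1 and B=k + 7, with C=k**2 + 25*k/3 + 52/3.
Set up (k + 1)·f(k+1) − (k + 6)·f(k) − (k**2 + 25*k/3 + 52/3) = 0.
d = 5 from the (1,1,2) case.
A polynomial solution: f(k) = k*(k + 3)*(k + 4)*(k**2 + 8*k + 17)/30.
So s_k = (B(k−1)f/C)·t_k = (k*(k + 3)*(k + 6)*(k**2 + 8*k + 17)/(10*(3*k + 13)))·t_k = k*(-k**2 - 8*k - 17)/(10*(k**3 + 8*k**2 + 17*k + 10)).
Verify: (-3*k - 13)/(k**5 + 17*k**4 + 107*k**3 + 307*k**2 + 396*k + 180) matches t_k.
Evaluate: s_(n+1) = (-n**3 - 11*n**2 - 36*n - 26)/(10*(n**3 + 11*n**2 + 36*n + 36)); subtract s_(2) = -37/420 ⇒ S(n) = (-n**3 - 11*n**2 - 36*n + 48)/(84*(n**3 + 11*n**2 + 36*n + 36)).

S(n) = (-n**3 - 11*n**2 - 36*n + 48)/(84*(n**3 + 11*n**2 + 36*n + 36))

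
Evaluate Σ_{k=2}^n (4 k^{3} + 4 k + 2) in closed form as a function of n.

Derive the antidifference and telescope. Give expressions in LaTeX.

Ratio r(k) = (2*k + 2*(k + 1)**3 + 3)/(2*k**3 + 2*k + 1).
Take A(k)=1, B(k)=1, C(k)=k**3 + k + 1/2.
Solve (1)·f(k+1) − (1)·f(k) = k**3 + k + 1/2.
From deg A=0, deg B=0, deg C=3: d=4.
Solve for f: f(k) = k**2*(k**2 - 2*k + 3)/4 (degree 4 ≤ 4).
Get s_k = R·t_k = k**2*(k**2 - 2*k + 3) with R(k) = B(k−1)f(k)/C(k) = k**2*(k**2 - 2*k + 3)/(2*(2*k**3 + 2*k + 1)).
Verify: 4*k**3 + 4*k + 2 matches t_k.
s_(n+1) = n**4 + 2*n**3 + 3*n**2 + 4*n + 2 and s_(2) = 12, so S(n) = n**4 + 2*n**3 + 3*n**2 + 4*n - 10.

S(n) = n^{4} + 2 n^{3} + 3 n^{2} + 4 n - 10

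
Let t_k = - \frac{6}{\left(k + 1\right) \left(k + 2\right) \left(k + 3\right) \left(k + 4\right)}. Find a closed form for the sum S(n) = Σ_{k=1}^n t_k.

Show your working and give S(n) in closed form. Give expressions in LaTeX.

Ratio r(k) = (k + 1)/(k + 5).
Normal form (A,B,C) = (k + 1, k + 5, 1).
Set up (k + 1)·f(k+1) − (k + 4)·f(k) − (1) = 0.
Bound: deg f ≤ 3.
Solve for f: f(k) = k*(k**2 + 6*k + 11)/18 (degree 3 ≤ 3).
So s_k = (B(k−1)f/C)·t_k = (k*(k + 4)*(k**2 + 6*k + 11)/18)·t_k = k*(-k**2 - 6*k - 11)/(3*(k + 1)*(k + 2)*(k + 3)).
Verify: -6/(k**4 + 10*k**3 + 35*k**2 + 50*k + 24) matches t_k.
s_(n+1) = (-n**3 - 9*n**2 - 26*n - 18)/(3*(n**3 + 9*n**2 + 26*n + 24)) and s_(1) = -1/4, so S(n) = n*(-n**2 - 9*n - 26)/(12*(n**3 + 9*n**2 + 26*n + 24)).

S(n) = \frac{n \left(- n^{2} - 9 n - 26\right)}{12 \left(n^{3} + 9 n^{2} + 26 n + 24\right)}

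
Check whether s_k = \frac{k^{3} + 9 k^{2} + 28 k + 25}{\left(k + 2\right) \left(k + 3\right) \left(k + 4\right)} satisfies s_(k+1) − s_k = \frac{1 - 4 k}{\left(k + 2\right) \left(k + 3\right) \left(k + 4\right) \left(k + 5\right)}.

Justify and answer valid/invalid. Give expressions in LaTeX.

s_(k+1) = (28*k + (k + 1)**3 + 9*(k + 1)**2 + 53)/((k + 3)*(k + 4)*(k + 5))
s_(k+1) − s_k = (1 - 4*k)/(k**4 + 14*k**3 + 71*k**2 + 154*k + 120)
(s_(k+1) − s_k) − t_k = 0

valid (s_(k+1) − s_k reduces to t_k)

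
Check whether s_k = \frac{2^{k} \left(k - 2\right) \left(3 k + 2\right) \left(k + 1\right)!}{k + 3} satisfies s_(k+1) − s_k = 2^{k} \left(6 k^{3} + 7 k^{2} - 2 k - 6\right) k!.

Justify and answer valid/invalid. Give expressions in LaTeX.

s_(k+1) = 2**(k + 1)*(k - 1)*(3*k + 5)*factorial(k + 2)/(k + 4)
s_(k+1) − s_k = 2**k*(6*k**4 + 31*k**3 + 38*k**2 - 6*k - 44)*factorial(k + 1)/((k + 3)*(k + 4))
(s_(k+1) − s_k) − t_k = -2**(k + 1)*(6*k**4 + 25*k**3 + 16*k**2 - 8*k - 14)*factorial(k)/((k + 3)*(k + 4))

Invalid: residual - \frac{2^{k + 1} \left(6 k^{4} + 25 k^{3} + 16 k^{2} - 8 k - 14\right) k!}{\left(k + 3\right) \left(k + 4\right)} ≠ 0.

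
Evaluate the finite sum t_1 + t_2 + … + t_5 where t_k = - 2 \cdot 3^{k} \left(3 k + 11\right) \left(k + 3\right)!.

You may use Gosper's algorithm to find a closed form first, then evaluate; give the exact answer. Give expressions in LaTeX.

t_(k+1)/t_k = 3*(k + 4)*(3*k + 14)/(3*k + 11).
Normal form (A,B,C) = (3*k + 12, 1, k + 11/3).
Solve (3*k + 12)·f(k+1) − (1)·f(k) = k + 11/3.
deg f ≤ 0 (via 1,0,1).
Match coefficients ⇒ f(k) = 1/3.
R(k) = B(k−1)·f(k)/C(k) = 1/(3*k + 11); s_k = R·t_k = -2*3**k*factorial(k + 3).
Verify: -2*3**k*(3*k + 11)*factorial(k + 3) matches t_k.
Sum = s_(6) − s_(1); s_(6) = -529079040, s_(1) = -144 ⇒ -529078896.

Σ = -529078896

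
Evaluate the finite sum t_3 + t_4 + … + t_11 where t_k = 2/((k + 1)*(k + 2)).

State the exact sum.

Step 1: r(k) = (k + 1)/(k + 3).
Gosper form: A/B · C(k+1)/C(k) with A=k + 1, B=k + 3, C=1.
Need (k + 1)·f(k+1) − (k + 2)·f(k) = 1.
d = 1 from the (1,1,0) case.
Coefficient equations give f(k) = k.
So s_k = (B(k−1)f/C)·t_k = (k*(k + 2))·t_k = 2*k/(k + 1).
Check: Δs_k = 2/(k**2 + 3*k + 2). ✓
Σ_(k=3)^(11) t_k = s_(12) − s_(3) = 24/13 − (3/2) = 9/26.

Σ = 9/26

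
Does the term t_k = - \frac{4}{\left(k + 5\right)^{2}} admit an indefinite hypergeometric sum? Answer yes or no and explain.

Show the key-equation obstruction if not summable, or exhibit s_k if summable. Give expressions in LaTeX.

r(k) = (k + 5)**2/(k + 6)**2 after simplifying.
Gosper form: A/B · C(k+1)/C(k) with A=k**2 + 10*k + 25, B=k**2 + 12*k + 36, C=1.
Key eq: (k**2 + 10*k + 25)·f(k+1) = (k**2 + 10*k + 25)·f(k) + (1).
deg f ≤ 0 (via 2,2,0).
f = c0 ⇒ A·f(k+1) − B(k−1)·f(k) − C = -1. The system {-1 = 0} is inconsistent; no antidifference.

No — key equation has no polynomial f.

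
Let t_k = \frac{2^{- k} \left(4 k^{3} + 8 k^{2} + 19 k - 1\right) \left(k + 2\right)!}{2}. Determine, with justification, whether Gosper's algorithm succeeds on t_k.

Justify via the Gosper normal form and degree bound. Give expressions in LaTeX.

Yes. s_k = 2^{- k} \left(4 k^{2} - 4 k - 1\right) \left(k + 2\right)!.

Step 1: r(k) = (4*k**4 + 32*k**3 + 107*k**2 + 171*k + 90)/(2*(4*k**3 + 8*k**2 + 19*k - 1)).
Gosper form: A/B · C(k+1)/C(k) with A=k/2 + 3/2, B=1, C=k**3 + 2*k**2 + 19*k/4 - 1/4.
Need (k/2 + 3/2)·f(k+1) − (1)·f(k) = k**3 + 2*k**2 + 19*k/4 - 1/4.
From deg A=1, deg B=0, deg C=3: d=2.
Solving with deg f ≤ 2: f(k) = (4*k**2 - 4*k - 1)/2.
So s_k = (B(k−1)f/C)·t_k = (2*(4*k**2 - 4*k - 1)/(4*k**3 + 8*k**2 + 19*k - 1))·t_k = (4*k**2 - 4*k - 1)*factorial(k + 2)/2**k.
Check: Δs_k = (4*k**3 + 8*k**2 + 19*k - 1)*factorial(k + 2)/(2*2**k). ✓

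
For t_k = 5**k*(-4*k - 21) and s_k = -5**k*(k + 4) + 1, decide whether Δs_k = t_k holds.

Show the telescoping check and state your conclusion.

valid; difference matches t_k

s_(k+1) = -5*5**k*(k + 5) + 1
s_(k+1) − s_k = 5**k*(-4*k - 21)
(s_(k+1) − s_k) − t_k = 0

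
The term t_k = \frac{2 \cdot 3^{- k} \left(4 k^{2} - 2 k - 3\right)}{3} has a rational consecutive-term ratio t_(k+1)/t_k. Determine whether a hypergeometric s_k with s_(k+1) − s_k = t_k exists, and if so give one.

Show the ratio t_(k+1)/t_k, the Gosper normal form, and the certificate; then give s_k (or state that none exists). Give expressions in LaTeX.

t_(k+1)/t_k = (4*k**2 + 6*k - 1)/(3*(4*k**2 - 2*k - 3)).
Take A(k)=1/3, B(k)=1, C(k)=k**2 - k/2 - 3/4.
Solve (1/3)·f(k+1) − (1)·f(k) = k**2 - k/2 - 3/4.
d = 2 from the (0,0,2) case.
Solving with deg f ≤ 2: f(k) = -3*k*(2*k + 1)/4.
Then R = B(k−1)f/C = -3*k*(2*k + 1)/(4*k**2 - 2*k - 3), so s_k = R(k)·t_k = 2*k*(-2*k - 1)/3**k.
Check: Δs_k = 2*(4*k**2 - 2*k - 3)/(3*3**k). ✓

s_k = 2 \cdot 3^{- k} k \left(- 2 k - 1\right)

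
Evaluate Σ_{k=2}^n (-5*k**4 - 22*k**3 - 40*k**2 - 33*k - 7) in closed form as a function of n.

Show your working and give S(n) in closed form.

S(n) = -n**5 - 8*n**4 - 26*n**3 - 42*n**2 - 30*n + 107

Ratio r(k) = (5*k**4 + 42*k**3 + 136*k**2 + 199*k + 107)/(5*k**4 + 22*k**3 + 40*k**2 + 33*k + 7).
So A=1 and B=1, with C=k**4 + 22*k**3/5 + 8*k**2 + 33*k/5 + 7/5.
Key eq: (1)·f(k+1) = (1)·f(k) + (k**4 + 22*k**3/5 + 8*k**2 + 33*k/5 + 7/5).
deg f ≤ 5 (via 0,0,4).
Coefficient equations give f(k) = k*(k**4 + 3*k**3 + 4*k**2 + 2*k - 3)/5.
Get s_k = R·t_k = k*(-k**4 - 3*k**3 - 4*k**2 - 2*k + 3) with R(k) = B(k−1)f(k)/C(k) = k*(k**4 + 3*k**3 + 4*k**2 + 2*k - 3)/(5*k**4 + 22*k**3 + 40*k**2 + 33*k + 7).
Check: Δs_k = -5*k**4 - 22*k**3 - 40*k**2 - 33*k - 7. ✓
Telescope: S(n) = s_(n+1) − s_(2) = -n**5 - 8*n**4 - 26*n**3 - 42*n**2 - 30*n - 7 − (-114) = -n**5 - 8*n**4 - 26*n**3 - 42*n**2 - 30*n + 107.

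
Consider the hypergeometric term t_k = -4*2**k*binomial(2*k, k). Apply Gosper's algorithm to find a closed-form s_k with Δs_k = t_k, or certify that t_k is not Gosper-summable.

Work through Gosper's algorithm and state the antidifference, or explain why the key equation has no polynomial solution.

t_(k+1)/t_k = 4*(2*k + 1)/(k + 1).
A = 8*k + 4, B = k + 1, C = 1.
Set up (8*k + 4)·f(k+1) − (k)·f(k) − (1) = 0.
Bound: deg f ≤ -1.
Bound -1 < 0, so the key equation has no polynomial solution.

no hypergeometric antidifference exists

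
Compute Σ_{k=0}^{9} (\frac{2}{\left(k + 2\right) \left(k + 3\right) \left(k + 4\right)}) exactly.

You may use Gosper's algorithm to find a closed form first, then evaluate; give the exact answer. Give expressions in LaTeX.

Σ = 25/156

Ratio r(k) = (k + 2)/(k + 5).
Factor: A=k + 2; B=k + 5; C=1.
Solve (k + 2)·f(k+1) − (k + 4)·f(k) = 1.
From deg A=1, deg B=1, deg C=0: d=2.
Match coefficients ⇒ f(k) = k*(k + 5)/12.
Get s_k = R·t_k = k*(k + 5)/(6*(k + 2)*(k + 3)) with R(k) = B(k−1)f(k)/C(k) = k*(k + 4)*(k + 5)/12.
Δs = 2/(k**3 + 9*k**2 + 26*k + 24), as required.
Evaluate s at k=10 and k=0: 25/156 and 0; difference 25/156.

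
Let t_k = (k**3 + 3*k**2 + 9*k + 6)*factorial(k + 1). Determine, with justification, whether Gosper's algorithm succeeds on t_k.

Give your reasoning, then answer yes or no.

r(k) = (k**4 + 8*k**3 + 30*k**2 + 55*k + 38)/(k**3 + 3*k**2 + 9*k + 6) after simplifying.
Normal form (A,B,C) = (k + 2, 1, k**3 + 3*k**2 + 9*k + 6).
Need (k + 2)·f(k+1) − (1)·f(k) = k**3 + 3*k**2 + 9*k + 6.
Bound: deg f ≤ 2.
Solving with deg f ≤ 2: f(k) = k**2 + 4.
Get s_k = R·t_k = (k**2 + 4)*factorial(k + 1) with R(k) = B(k−1)f(k)/C(k) = (k**2 + 4)/(k**3 + 3*k**2 + 9*k + 6).
Δs = (k**3 + 3*k**2 + 9*k + 6)*factorial(k + 1), as required.

Yes. s_k = (k**2 + 4)*factorial(k + 1).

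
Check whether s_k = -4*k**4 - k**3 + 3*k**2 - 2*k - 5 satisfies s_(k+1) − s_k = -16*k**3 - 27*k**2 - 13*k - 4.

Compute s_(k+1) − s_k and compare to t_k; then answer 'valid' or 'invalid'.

valid; difference matches t_k

s_(k+1) = -4*k**4 - 17*k**3 - 24*k**2 - 15*k - 9
s_(k+1) − s_k = -16*k**3 - 27*k**2 - 13*k - 4
(s_(k+1) − s_k) − t_k = 0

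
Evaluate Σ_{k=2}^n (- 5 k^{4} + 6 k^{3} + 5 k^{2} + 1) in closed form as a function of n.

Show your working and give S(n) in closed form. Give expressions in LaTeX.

S(n) = - n^{5} - n^{4} + 3 n^{3} + 4 n^{2} + 2 n - 7

t_(k+1)/t_k = (5*k**4 + 14*k**3 + 7*k**2 - 8*k - 7)/(5*k**4 - 6*k**3 - 5*k**2 - 1).
Gosper form: A/B · C(k+1)/C(k) with A=1, B=1, C=k**4 - 6*k**3/5 - k**2 - 1/5.
Key eq: (1)·f(k+1) = (1)·f(k) + (k**4 - 6*k**3/5 - k**2 - 1/5).
From deg A=0, deg B=0, deg C=4: d=5.
Solving with deg f ≤ 5: f(k) = k*(k**4 - 4*k**3 + 3*k**2 + k - 2)/5.
So s_k = (B(k−1)f/C)·t_k = (k*(k**4 - 4*k**3 + 3*k**2 + k - 2)/(5*k**4 - 6*k**3 - 5*k**2 - 1))·t_k = k*(-k**4 + 4*k**3 - 3*k**2 - k + 2).
Verify: -5*k**4 + 6*k**3 + 5*k**2 + 1 matches t_k.
Σ_(k=2)^n t_k = s_(n+1) − s_(2) = (-n**5 - n**4 + 3*n**3 + 4*n**2 + 2*n + 1) − (8), i.e. -n**5 - n**4 + 3*n**3 + 4*n**2 + 2*n - 7.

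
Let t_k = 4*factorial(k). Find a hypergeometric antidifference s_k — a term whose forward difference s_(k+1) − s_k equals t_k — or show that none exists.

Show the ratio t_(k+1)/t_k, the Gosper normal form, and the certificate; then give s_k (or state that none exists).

none — t_k is not Gosper-summable

Ratio r(k) = k + 1.
Normal form (A,B,C) = (k + 1, 1, 1).
Key eq: (k + 1)·f(k+1) = (1)·f(k) + (1).
deg f ≤ -1 (via 1,0,0).
deg f ≤ -1 is impossible — no certificate.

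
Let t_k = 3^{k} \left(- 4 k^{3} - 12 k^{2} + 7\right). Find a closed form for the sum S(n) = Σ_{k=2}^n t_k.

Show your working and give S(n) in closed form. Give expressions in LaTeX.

t_(k+1)/t_k = 3*(4*(k + 1)**3 + 12*(k + 1)**2 - 7)/(4*k**3 + 12*k**2 - 7).
Normal form (A,B,C) = (3, 1, k**3 + 3*k**2 - 7/4).
Solve (3)·f(k+1) − (1)·f(k) = k**3 + 3*k**2 - 7/4.
d = 3 from the (0,0,3) case.
Solving with deg f ≤ 3: f(k) = (2*k**3 - 3*k**2 - 2)/4.
So s_k = (B(k−1)f/C)·t_k = ((2*k**3 - 3*k**2 - 2)/(4*k**3 + 12*k**2 - 7))·t_k = 3**k*(-2*k**3 + 3*k**2 + 2).
Verify: 3**k*(-4*k**3 - 12*k**2 + 7) matches t_k.
Evaluate: s_(n+1) = 3**(n + 1)*(-2*n**3 - 3*n**2 + 3); subtract s_(2) = -18 ⇒ S(n) = -6*3**n*n**3 - 9*3**n*n**2 + 9*3**n + 18.

S(n) = - 6 \cdot 3^{n} n^{3} - 9 \cdot 3^{n} n^{2} + 9 \cdot 3^{n} + 18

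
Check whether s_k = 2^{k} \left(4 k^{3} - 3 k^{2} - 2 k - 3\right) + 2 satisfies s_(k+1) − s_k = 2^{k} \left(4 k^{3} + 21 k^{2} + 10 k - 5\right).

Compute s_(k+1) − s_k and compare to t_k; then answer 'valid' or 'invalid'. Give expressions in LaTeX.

s_(k+1) = 2*2**k*(-2*k + 4*(k + 1)**3 - 3*(k + 1)**2 - 5) + 2
s_(k+1) − s_k = 2**k*(4*k**3 + 21*k**2 + 10*k - 5)
(s_(k+1) − s_k) − t_k = 0

valid (s_(k+1) − s_k reduces to t_k)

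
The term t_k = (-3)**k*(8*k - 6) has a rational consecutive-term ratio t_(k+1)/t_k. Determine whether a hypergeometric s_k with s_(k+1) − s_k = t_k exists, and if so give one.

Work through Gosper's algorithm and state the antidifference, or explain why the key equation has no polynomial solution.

Ratio r(k) = 3*(-4*k - 1)/(4*k - 3).
Take A(k)=-3, B(k)=1, C(k)=k - 3/4.
f must satisfy (-3)·f(k+1) − (1)·f(k) = k - 3/4.
deg f ≤ 1 (via 0,0,1).
Match coefficients ⇒ f(k) = -(2*k - 3)/8.
So s_k = (B(k−1)f/C)·t_k = (-(2*k - 3)/(2*(4*k - 3)))·t_k = (-3)**k*(3 - 2*k).
Δs = (-3)**k*(8*k - 6), as required.

s_k = (-3)**k*(3 - 2*k)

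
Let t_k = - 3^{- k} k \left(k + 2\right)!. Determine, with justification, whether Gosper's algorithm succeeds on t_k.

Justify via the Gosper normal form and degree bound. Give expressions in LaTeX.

t_(k+1)/t_k = (k + 1)*(k + 3)/(3*k).
So A=k/3 + 1 and B=1, with C=k.
Solve (k/3 + 1)·f(k+1) − (1)·f(k) = k.
From deg A=1, deg B=0, deg C=1: d=0.
Solving with deg f ≤ 0: f(k) = 3.
So s_k = (B(k−1)f/C)·t_k = (3/k)·t_k = -3**(1 - k)*factorial(k + 2).
s_(k+1) − s_k = -k*factorial(k + 2)/3**k = t_k.

Yes. s_k = - 3^{1 - k} \left(k + 2\right)!.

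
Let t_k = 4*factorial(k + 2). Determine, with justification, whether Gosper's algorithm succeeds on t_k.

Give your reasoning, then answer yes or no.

Compute t_(k+1)/t_k: get k + 3.
Factor: A=k + 3; B=1; C=1.
Need (k + 3)·f(k+1) − (1)·f(k) = 1.
deg f ≤ -1 (via 1,0,0).
Bound -1 < 0, so the key equation has no polynomial solution.

No — t_k has no hypergeometric antidifference.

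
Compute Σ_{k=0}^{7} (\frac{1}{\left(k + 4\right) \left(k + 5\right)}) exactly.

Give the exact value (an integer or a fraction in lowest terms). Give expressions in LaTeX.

r(k) = (k + 4)/(k + 6) after simplifying.
Normal form (A,B,C) = (k + 4, k + 6, 1).
f must satisfy (k + 4)·f(k+1) − (k + 5)·f(k) = 1.
d = 1 from the (1,1,0) case.
Solve for f: f(k) = k/4 (degree 1 ≤ 1).
So s_k = (B(k−1)f/C)·t_k = (k*(k + 5)/4)·t_k = k/(4*(k + 4)).
Check: Δs_k = 1/(k**2 + 9*k + 20). ✓
Sum = s_(8) − s_(0); s_(8) = 1/6, s_(0) = 0 ⇒ 1/6.

Σ = 1/6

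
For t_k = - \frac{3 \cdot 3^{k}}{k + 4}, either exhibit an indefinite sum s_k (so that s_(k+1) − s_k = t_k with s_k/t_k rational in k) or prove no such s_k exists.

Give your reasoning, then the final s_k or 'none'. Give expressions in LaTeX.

The ratio is 3*(k + 4)/(k + 5).
Gosper form: A/B · C(k+1)/C(k) with A=3*k + 12, B=k + 5, C=1.
Need (3*k + 12)·f(k+1) − (k + 4)·f(k) = 1.
Degrees (1,1,0) ⇒ d ≤ -1.
Bound -1 < 0, so the key equation has no polynomial solution.

none (Gosper's algorithm certifies no s_k)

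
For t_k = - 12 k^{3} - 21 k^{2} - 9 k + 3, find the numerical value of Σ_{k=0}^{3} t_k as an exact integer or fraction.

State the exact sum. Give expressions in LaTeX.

Σ = -768

t_(k+1)/t_k = (4*k**3 + 19*k**2 + 29*k + 13)/(4*k**3 + 7*k**2 + 3*k - 1).
Take A(k)=1, B(k)=1, C(k)=k**3 + 7*k**2/4 + 3*k/4 - 1/4.
Need (1)·f(k+1) − (1)·f(k) = k**3 + 7*k**2/4 + 3*k/4 - 1/4.
deg f ≤ 4 (via 0,0,3).
Match coefficients ⇒ f(k) = k*(3*k**3 + k**2 - 3*k - 4)/12.
Get s_k = R·t_k = k*(-3*k**3 - k**2 + 3*k + 4) with R(k) = B(k−1)f(k)/C(k) = k*(3*k**3 + k**2 - 3*k - 4)/(3*(4*k**3 + 7*k**2 + 3*k - 1)).
s_(k+1) − s_k = -12*k**3 - 21*k**2 - 9*k + 3 = t_k.
Σ_(k=0)^(3) t_k = s_(4) − s_(0) = -768 − (0) = -768.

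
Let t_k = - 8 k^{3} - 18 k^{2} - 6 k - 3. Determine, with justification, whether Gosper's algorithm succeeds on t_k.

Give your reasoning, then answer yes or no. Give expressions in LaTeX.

t_(k+1)/t_k = (8*k**3 + 42*k**2 + 66*k + 35)/(8*k**3 + 18*k**2 + 6*k + 3).
Take A(k)=1, B(k)=1, C(k)=k**3 + 9*k**2/4 + 3*k/4 + 3/8.
f must satisfy (1)·f(k+1) − (1)·f(k) = k**3 + 9*k**2/4 + 3*k/4 + 3/8.
Degrees (0,0,3) ⇒ d ≤ 4.
A polynomial solution: f(k) = k*(2*k**3 + 2*k**2 - 4*k + 3)/8.
Certificate R = B(k−1)f/C = k*(2*k**3 + 2*k**2 - 4*k + 3)/(8*k**3 + 18*k**2 + 6*k + 3) gives s_k = k*(-2*k**3 - 2*k**2 + 4*k - 3).
Check: Δs_k = -8*k**3 - 18*k**2 - 6*k - 3. ✓

Yes. s_k = k \left(- 2 k^{3} - 2 k^{2} + 4 k - 3\right).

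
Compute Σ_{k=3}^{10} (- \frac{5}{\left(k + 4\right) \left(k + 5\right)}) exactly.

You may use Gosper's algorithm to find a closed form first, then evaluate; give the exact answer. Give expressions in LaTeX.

Step 1: r(k) = (k + 4)/(k + 6).
Factor: A=k + 4; B=k + 6; C=1.
Key eq: (k + 4)·f(k+1) = (k + 5)·f(k) + (1).
d = 1 from the (1,1,0) case.
Solve for f: f(k) = k/4 (degree 1 ≤ 1).
So s_k = (B(k−1)f/C)·t_k = (k*(k + 5)/4)·t_k = -5*k/(4*k + 16).
Δs = -5/(k**2 + 9*k + 20), as required.
Evaluate s at k=11 and k=3: -11/12 and -15/28; difference -8/21.

Σ = -8/21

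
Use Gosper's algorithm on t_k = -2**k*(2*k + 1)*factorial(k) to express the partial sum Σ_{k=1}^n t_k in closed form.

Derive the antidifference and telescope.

S(n) = -2*2**n*factorial(n + 1) + 2

r(k) = 2*(k + 1)*(2*k + 3)/(2*k + 1) after simplifying.
Take A(k)=2*k + 2, B(k)=1, C(k)=k + 1/2.
Set up (2*k + 2)·f(k+1) − (1)·f(k) − (k + 1/2) = 0.
d = 0 from the (1,0,1) case.
Match coefficients ⇒ f(k) = 1/2.
Get s_k = R·t_k = -2**k*factorial(k) with R(k) = B(k−1)f(k)/C(k) = 1/(2*k + 1).
Verify: -2**k*(2*k + 1)*factorial(k) matches t_k.
Evaluate: s_(n+1) = -2**(n + 1)*factorial(n + 1); subtract s_(1) = -2 ⇒ S(n) = -2*2**n*factorial(n + 1) + 2.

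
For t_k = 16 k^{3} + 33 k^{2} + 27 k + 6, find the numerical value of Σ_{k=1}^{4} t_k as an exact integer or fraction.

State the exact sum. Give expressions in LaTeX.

Compute t_(k+1)/t_k: get (16*k**3 + 81*k**2 + 141*k + 82)/(16*k**3 + 33*k**2 + 27*k + 6).
A = 1, B = 1, C = k**3 + 33*k**2/16 + 27*k/16 + 3/8.
f must satisfy (1)·f(k+1) − (1)·f(k) = k**3 + 33*k**2/16 + 27*k/16 + 3/8.
deg f ≤ 4 (via 0,0,3).
Coefficient equations give f(k) = k*(4*k**3 + 3*k**2 + k - 2)/16.
Get s_k = R·t_k = k*(4*k**3 + 3*k**2 + k - 2) with R(k) = B(k−1)f(k)/C(k) = k*(4*k**3 + 3*k**2 + k - 2)/(16*k**3 + 33*k**2 + 27*k + 6).
Δs = 16*k**3 + 33*k**2 + 27*k + 6, as required.
Σ_(k=1)^(4) t_k = s_(5) − s_(1) = 2890 − (6) = 2884.

Σ = 2884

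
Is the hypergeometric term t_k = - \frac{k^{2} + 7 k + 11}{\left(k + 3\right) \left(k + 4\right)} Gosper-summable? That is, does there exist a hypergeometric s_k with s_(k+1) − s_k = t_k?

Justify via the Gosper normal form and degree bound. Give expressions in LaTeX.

Yes. s_k = \frac{k \left(- 3 k - 8\right)}{3 \left(k + 3\right)}.

The ratio is (k + 3)*(7*k + (k + 1)**2 + 18)/((k + 5)*(k**2 + 7*k + 11)).
Gosper form: A/B · C(k+1)/C(k) with A=k + 3, B=k + 5, C=k**2 + 7*k + 11.
f must satisfy (k + 3)·f(k+1) − (k + 4)·f(k) = k**2 + 7*k + 11.
deg f ≤ 2 (via 1,1,2).
Coefficient equations give f(k) = k*(3*k + 8)/3.
R(k) = B(k−1)·f(k)/C(k) = k*(k + 4)*(3*k + 8)/(3*(k**2 + 7*k + 11)); s_k = R·t_k = k*(-3*k - 8)/(3*(k + 3)).
s_(k+1) − s_k = (-k**2 - 7*k - 11)/(k**2 + 7*k + 12) = t_k.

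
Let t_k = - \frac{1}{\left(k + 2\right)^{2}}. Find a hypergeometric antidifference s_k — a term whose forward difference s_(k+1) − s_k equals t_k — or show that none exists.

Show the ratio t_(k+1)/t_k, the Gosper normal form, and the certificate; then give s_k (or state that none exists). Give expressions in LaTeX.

Compute t_(k+1)/t_k: get (k + 2)**2/(k + 3)**2.
Normal form (A,B,C) = (k**2 + 4*k + 4, k**2 + 6*k + 9, 1).
f must satisfy (k**2 + 4*k + 4)·f(k+1) − (k**2 + 4*k + 4)·f(k) = 1.
d = 0 from the (2,2,0) case.
f = c0 ⇒ A·f(k+1) − B(k−1)·f(k) − C = -1. The system {-1 = 0} is inconsistent; no antidifference.

none (Gosper's algorithm certifies no s_k)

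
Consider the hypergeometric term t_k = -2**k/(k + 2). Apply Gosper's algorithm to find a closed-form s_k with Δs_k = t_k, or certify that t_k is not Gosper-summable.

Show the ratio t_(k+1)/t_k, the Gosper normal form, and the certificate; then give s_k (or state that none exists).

not Gosper-summable; s_k does not exist

The ratio is 2*(k + 2)/(k + 3).
Factor: A=2*k + 4; B=k + 3; C=1.
Solve (2*k + 4)·f(k+1) − (k + 2)·f(k) = 1.
Degrees (1,1,0) ⇒ d ≤ -1.
deg f ≤ -1 is impossible — no certificate.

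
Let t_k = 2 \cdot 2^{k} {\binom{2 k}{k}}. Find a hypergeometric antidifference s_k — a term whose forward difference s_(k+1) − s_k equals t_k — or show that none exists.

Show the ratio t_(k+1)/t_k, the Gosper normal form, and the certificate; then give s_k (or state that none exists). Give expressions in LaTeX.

not Gosper-summable; s_k does not exist

Compute t_(k+1)/t_k: get 4*(2*k + 1)/(k + 1).
Take A(k)=8*k + 4, B(k)=k + 1, C(k)=1.
f must satisfy (8*k + 4)·f(k+1) − (k)·f(k) = 1.
Degrees (1,1,0) ⇒ d ≤ -1.
Negative degree bound (-1): no f exists, t_k not Gosper-summable.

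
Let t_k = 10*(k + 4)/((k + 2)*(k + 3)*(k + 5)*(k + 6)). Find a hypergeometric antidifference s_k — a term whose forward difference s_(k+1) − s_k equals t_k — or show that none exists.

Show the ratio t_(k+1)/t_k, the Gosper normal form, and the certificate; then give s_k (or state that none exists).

Compute t_(k+1)/t_k: get (k + 2)*(k + 5)**2/((k + 4)**2*(k + 7)).
Gosper form: A/B · C(k+1)/C(k) with A=k + 2, B=k + 7, C=k**2 + 8*k + 16.
Set up (k + 2)·f(k+1) − (k + 6)·f(k) − (k**2 + 8*k + 16) = 0.
Degrees (1,1,2) ⇒ d ≤ 4.
A polynomial solution: f(k) = k*(k + 3)*(k + 4)*(k + 7)/20.
R(k) = B(k−1)·f(k)/C(k) = k*(k + 3)*(k + 6)*(k + 7)/(20*(k + 4)); s_k = R·t_k = k*(k + 7)/(2*(k**2 + 7*k + 10)).
Check: Δs_k = 10*(k + 4)/(k**4 + 16*k**3 + 91*k**2 + 216*k + 180). ✓

s_k = k*(k + 7)/(2*(k**2 + 7*k + 10))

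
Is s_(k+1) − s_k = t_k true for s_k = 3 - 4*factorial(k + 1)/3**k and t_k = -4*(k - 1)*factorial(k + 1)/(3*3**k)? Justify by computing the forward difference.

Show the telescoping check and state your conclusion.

s_(k+1) = -4*3**(-k - 1)*factorial(k + 2) + 3
s_(k+1) − s_k = -4*(k - 1)*factorial(k + 1)/(3*3**k)
(s_(k+1) − s_k) − t_k = 0

valid; difference matches t_k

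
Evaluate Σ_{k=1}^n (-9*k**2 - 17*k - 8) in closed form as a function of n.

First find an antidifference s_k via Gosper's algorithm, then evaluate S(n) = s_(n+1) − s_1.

Compute t_(k+1)/t_k: get (9*k**2 + 35*k + 34)/(9*k**2 + 17*k + 8).
Normal form (A,B,C) = (1, 1, k**2 + 17*k/9 + 8/9).
Set up (1)·f(k+1) − (1)·f(k) − (k**2 + 17*k/9 + 8/9) = 0.
d = 3 from the (0,0,2) case.
Match coefficients ⇒ f(k) = k*(k + 1)*(3*k + 1)/9.
Certificate R = B(k−1)f/C = k*(3*k + 1)/(9*k + 8) gives s_k = k*(-3*k**2 - 4*k - 1).
Δs = -9*k**2 - 17*k - 8, as required.
s_(n+1) = -3*n**3 - 13*n**2 - 18*n - 8 and s_(1) = -8, so S(n) = n*(-3*n**2 - 13*n - 18).

S(n) = n*(-3*n**2 - 13*n - 18)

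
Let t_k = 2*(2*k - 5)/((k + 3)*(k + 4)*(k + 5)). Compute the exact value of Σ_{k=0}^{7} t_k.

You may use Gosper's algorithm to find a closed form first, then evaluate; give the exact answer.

Σ = -1/6

Step 1: r(k) = (k + 3)*(2*k - 3)/((k + 6)*(2*k - 5)).
A = k + 3, B = k + 6, C = k - 5/2.
Set up (k + 3)·f(k+1) − (k + 5)·f(k) − (k - 5/2) = 0.
From deg A=1, deg B=1, deg C=1: d=2.
Match coefficients ⇒ f(k) = k*(k - 41)/48.
R(k) = B(k−1)·f(k)/C(k) = k*(k - 41)*(k + 5)/(24*(2*k - 5)); s_k = R·t_k = k*(k - 41)/(12*(k + 3)*(k + 4)).
Verify: 2*(2*k - 5)/(k**3 + 12*k**2 + 47*k + 60) matches t_k.
Telescoping: Σ = s_(8) − s_(0) = -1/6 − (0) = -1/6.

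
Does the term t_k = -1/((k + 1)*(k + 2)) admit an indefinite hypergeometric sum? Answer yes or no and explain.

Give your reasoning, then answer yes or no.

Step 1: r(k) = (k + 1)/(k + 3).
Take A(k)=k + 1, B(k)=k + 3, C(k)=1.
f must satisfy (k + 1)·f(k+1) − (k + 2)·f(k) = 1.
From deg A=1, deg B=1, deg C=0: d=1.
Solve for f: f(k) = k (degree 1 ≤ 1).
Get s_k = R·t_k = -k/(k + 1) with R(k) = B(k−1)f(k)/C(k) = k*(k + 2).
Check: Δs_k = -1/(k**2 + 3*k + 2). ✓

Yes. s_k = -k/(k + 1).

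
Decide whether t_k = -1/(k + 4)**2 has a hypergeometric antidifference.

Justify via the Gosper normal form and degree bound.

Compute t_(k+1)/t_k: get (k + 4)**2/(k + 5)**2.
Normal form (A,B,C) = (k**2 + 8*k + 16, k**2 + 10*k + 25, 1).
Need (k**2 + 8*k + 16)·f(k+1) − (k**2 + 8*k + 16)·f(k) = 1.
d = 0 from the (2,2,0) case.
Generic f = c0 gives residual -1; -1 = 0 cannot hold, so t_k is not Gosper-summable.

No — t_k has no hypergeometric antidifference.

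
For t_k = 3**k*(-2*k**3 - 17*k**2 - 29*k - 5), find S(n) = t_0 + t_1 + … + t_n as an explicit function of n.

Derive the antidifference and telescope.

S(n) = -3*3**n*n**3 - 21*3**n*n**2 - 27*3**n*n - 3*3**n - 2

Ratio r(k) = 3*(2*k**3 + 23*k**2 + 69*k + 53)/(2*k**3 + 17*k**2 + 29*k + 5).
Factor: A=3; B=1; C=k**3 + 17*k**2/2 + 29*k/2 + 5/2.
Key eq: (3)·f(k+1) = (1)·f(k) + (k**3 + 17*k**2/2 + 29*k/2 + 5/2).
d = 3 from the (0,0,3) case.
A polynomial solution: f(k) = (k**3 + 4*k**2 - 2*k - 2)/2.
So s_k = (B(k−1)f/C)·t_k = ((k**3 + 4*k**2 - 2*k - 2)/(2*k**3 + 17*k**2 + 29*k + 5))·t_k = 3**k*(-k**3 - 4*k**2 + 2*k + 2).
Verify: 3**k*(-2*k**3 - 17*k**2 - 29*k - 5) matches t_k.
Telescope: S(n) = s_(n+1) − s_(0) = 3**(n + 1)*(-n**3 - 7*n**2 - 9*n - 1) − (2) = -3*3**n*n**3 - 21*3**n*n**2 - 27*3**n*n - 3*3**n - 2.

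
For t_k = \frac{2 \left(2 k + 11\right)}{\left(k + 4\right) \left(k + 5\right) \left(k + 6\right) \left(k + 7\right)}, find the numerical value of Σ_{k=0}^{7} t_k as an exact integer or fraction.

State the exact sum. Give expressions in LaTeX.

Σ = 1/14

Ratio r(k) = (k + 4)*(2*k + 13)/((k + 8)*(2*k + 11)).
So A=k + 4 and B=k + 8, with C=k + 11/2.
Set up (k + 4)·f(k+1) − (k + 7)·f(k) − (k + 11/2) = 0.
Bound: deg f ≤ 3.
Coefficient equations give f(k) = k*(k + 5)*(k + 10)/48.
R(k) = B(k−1)·f(k)/C(k) = k*(k + 5)*(k + 7)*(k + 10)/(24*(2*k + 11)); s_k = R·t_k = k*(k + 10)/(12*(k**2 + 10*k + 24)).
Check: Δs_k = 2*(2*k + 11)/(k**4 + 22*k**3 + 179*k**2 + 638*k + 840). ✓
Σ_(k=0)^(7) t_k = s_(8) − s_(0) = 1/14 − (0) = 1/14.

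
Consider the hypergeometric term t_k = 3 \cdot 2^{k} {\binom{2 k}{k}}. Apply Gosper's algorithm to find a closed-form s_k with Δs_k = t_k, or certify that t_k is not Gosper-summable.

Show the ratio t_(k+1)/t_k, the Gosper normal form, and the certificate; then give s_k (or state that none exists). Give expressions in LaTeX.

not Gosper-summable; s_k does not exist

Compute t_(k+1)/t_k: get 4*(2*k + 1)/(k + 1).
Normal form (A,B,C) = (8*k + 4, k + 1, 1).
Need (8*k + 4)·f(k+1) − (k)·f(k) = 1.
From deg A=1, deg B=1, deg C=0: d=-1.
d = -1 < 0 ⇒ no nonzero polynomial f; not summable.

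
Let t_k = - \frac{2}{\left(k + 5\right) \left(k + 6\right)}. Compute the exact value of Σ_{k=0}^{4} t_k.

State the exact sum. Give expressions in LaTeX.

t_(k+1)/t_k = (k + 5)/(k + 7).
A = k + 5, B = k + 7, C = 1.
Solve (k + 5)·f(k+1) − (k + 6)·f(k) = 1.
d = 1 from the (1,1,0) case.
Solving with deg f ≤ 1: f(k) = k/5.
Get s_k = R·t_k = -2*k/(5*k + 25) with R(k) = B(k−1)f(k)/C(k) = k*(k + 6)/5.
Verify: -2/(k**2 + 11*k + 30) matches t_k.
Σ_(k=0)^(4) t_k = s_(5) − s_(0) = -1/5 − (0) = -1/5.

Σ = -1/5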